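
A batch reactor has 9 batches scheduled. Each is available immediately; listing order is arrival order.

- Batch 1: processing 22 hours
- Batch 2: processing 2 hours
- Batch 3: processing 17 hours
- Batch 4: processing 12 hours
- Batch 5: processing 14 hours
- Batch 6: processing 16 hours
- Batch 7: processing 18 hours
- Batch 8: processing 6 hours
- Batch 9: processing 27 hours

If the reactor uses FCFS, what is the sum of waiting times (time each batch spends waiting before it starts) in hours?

498

FIFO (arrival order): Batch 1 Batch 2 Batch 3 Batch 4 Batch 5 Batch 6 Batch 7 Batch 8 Batch 9.
Batch 1: waits 0, runs 0→22
Batch 2: waits 22, runs 22→24
Batch 3: waits 24, runs 24→41
Batch 4: waits 41, runs 41→53
Batch 5: waits 53, runs 53→67
Batch 6: waits 67, runs 67→83
Batch 7: waits 83, runs 83→101
Batch 8: waits 101, runs 101→107
Batch 9: waits 107, runs 107→134
Sum = 0+22+24+41+53+67+83+101+107 = 498.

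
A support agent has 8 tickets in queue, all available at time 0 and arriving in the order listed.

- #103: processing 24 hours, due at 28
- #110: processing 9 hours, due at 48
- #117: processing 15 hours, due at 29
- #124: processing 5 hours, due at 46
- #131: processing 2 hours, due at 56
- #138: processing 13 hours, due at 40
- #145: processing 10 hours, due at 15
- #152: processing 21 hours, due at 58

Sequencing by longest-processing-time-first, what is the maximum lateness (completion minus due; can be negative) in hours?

LPT (decreasing processing time): #103 #152 #117 #138 #145 #110 #124 #131.
#103: 0→24, due 28, lateness -4
#152: 24→45, due 58, lateness -13
#117: 45→60, due 29, lateness 31
#138: 60→73, due 40, lateness 33
#145: 73→83, due 15, lateness 68
#110: 83→92, due 48, lateness 44
#124: 92→97, due 46, lateness 51
#131: 97→99, due 56, lateness 43
Maximum = 68.

68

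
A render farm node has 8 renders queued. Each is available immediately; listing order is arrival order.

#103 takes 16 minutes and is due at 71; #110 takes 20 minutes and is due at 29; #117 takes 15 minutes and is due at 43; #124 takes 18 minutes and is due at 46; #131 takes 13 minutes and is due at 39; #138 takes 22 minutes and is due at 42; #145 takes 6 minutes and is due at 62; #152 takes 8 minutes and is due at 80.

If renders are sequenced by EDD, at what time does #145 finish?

EDD (increasing due date): #110 #131 #138 #117 #124 #145 #103 #152.
#110: 0→20
#131: 20→33
#138: 33→55
#117: 55→70
#124: 70→88
#145: 88→94

94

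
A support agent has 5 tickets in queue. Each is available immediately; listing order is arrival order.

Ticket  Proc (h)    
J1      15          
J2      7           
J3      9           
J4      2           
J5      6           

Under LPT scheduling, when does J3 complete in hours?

LPT (decreasing processing time): J1 J3 J2 J5 J4.
J1: 0→15
J3: 15→24

24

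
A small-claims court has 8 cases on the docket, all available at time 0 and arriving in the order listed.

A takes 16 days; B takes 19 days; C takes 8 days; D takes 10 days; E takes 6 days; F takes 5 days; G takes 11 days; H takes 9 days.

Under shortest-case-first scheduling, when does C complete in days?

19

SPT (increasing processing time): F E C H D G A B.
F: 0→5
E: 5→11
C: 11→19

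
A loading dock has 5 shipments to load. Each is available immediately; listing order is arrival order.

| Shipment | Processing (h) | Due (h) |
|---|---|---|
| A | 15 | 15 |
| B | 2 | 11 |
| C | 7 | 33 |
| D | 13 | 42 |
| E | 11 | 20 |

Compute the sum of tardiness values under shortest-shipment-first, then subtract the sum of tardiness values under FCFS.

-1

SPT (increasing processing time): B C E D A.
B: 0→2, due 11, tardiness 0
C: 2→9, due 33, tardiness 0
E: 9→20, due 20, tardiness 0
D: 20→33, due 42, tardiness 0
A: 33→48, due 15, tardiness 33
Sum = 0+0+0+0+33 = 33.
FIFO (arrival order): A B C D E.
A: 0→15, due 15, tardiness 0
B: 15→17, due 11, tardiness 6
C: 17→24, due 33, tardiness 0
D: 24→37, due 42, tardiness 0
E: 37→48, due 20, tardiness 28
Sum = 0+6+0+0+28 = 34.
Difference = 33 − 34 = -1.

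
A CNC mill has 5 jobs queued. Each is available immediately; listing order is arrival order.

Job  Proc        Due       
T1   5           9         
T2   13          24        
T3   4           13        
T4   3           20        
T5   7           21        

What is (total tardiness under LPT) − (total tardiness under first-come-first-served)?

19

LPT (decreasing processing time): T2 T5 T1 T3 T4.
T2: 0→13, due 24, tardiness 0
T5: 13→20, due 21, tardiness 0
T1: 20→25, due 9, tardiness 16
T3: 25→29, due 13, tardiness 16
T4: 29→32, due 20, tardiness 12
Sum = 0+0+16+16+12 = 44.
FIFO (arrival order): T1 T2 T3 T4 T5.
T1: 0→5, due 9, tardiness 0
T2: 5→18, due 24, tardiness 0
T3: 18→22, due 13, tardiness 9
T4: 22→25, due 20, tardiness 5
T5: 25→32, due 21, tardiness 11
Sum = 0+0+9+5+11 = 25.
Difference = 44 − 25 = 19.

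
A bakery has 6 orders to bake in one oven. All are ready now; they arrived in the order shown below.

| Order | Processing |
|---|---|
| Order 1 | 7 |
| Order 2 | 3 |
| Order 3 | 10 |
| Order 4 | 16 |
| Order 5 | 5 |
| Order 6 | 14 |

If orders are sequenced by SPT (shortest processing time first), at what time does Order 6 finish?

SPT (increasing processing time): Order 2 Order 5 Order 1 Order 3 Order 6 Order 4.
Order 2: 0→3
Order 5: 3→8
Order 1: 8→15
Order 3: 15→25
Order 6: 25→39

39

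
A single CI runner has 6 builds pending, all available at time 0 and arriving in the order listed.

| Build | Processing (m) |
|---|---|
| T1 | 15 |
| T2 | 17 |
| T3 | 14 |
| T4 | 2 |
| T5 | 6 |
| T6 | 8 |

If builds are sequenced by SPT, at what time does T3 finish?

30

SPT (increasing processing time): T4 T5 T6 T3 T1 T2.
T4: 0→2
T5: 2→8
T6: 8→16
T3: 16→30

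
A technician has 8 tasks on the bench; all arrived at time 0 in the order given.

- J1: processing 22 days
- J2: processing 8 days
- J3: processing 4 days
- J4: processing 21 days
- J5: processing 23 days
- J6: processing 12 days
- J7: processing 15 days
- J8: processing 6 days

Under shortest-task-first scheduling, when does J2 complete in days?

18

SPT (increasing processing time): J3 J8 J2 J6 J7 J4 J1 J5.
J3: 0→4
J8: 4→10
J2: 10→18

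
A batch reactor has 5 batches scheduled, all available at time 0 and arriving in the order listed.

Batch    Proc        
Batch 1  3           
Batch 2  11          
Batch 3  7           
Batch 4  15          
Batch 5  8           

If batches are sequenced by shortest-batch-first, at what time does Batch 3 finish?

SPT (increasing processing time): Batch 1 Batch 3 Batch 5 Batch 2 Batch 4.
Batch 1: 0→3
Batch 3: 3→10

10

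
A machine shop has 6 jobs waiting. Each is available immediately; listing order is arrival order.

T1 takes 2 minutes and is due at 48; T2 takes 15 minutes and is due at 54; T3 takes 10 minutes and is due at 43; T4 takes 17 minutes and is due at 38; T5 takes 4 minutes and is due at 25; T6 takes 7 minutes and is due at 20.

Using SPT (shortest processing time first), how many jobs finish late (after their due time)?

1

SPT (increasing processing time): T1 T5 T6 T3 T2 T4.
T1: 0→2, due 48, tardiness 0
T5: 2→6, due 25, tardiness 0
T6: 6→13, due 20, tardiness 0
T3: 13→23, due 43, tardiness 0
T2: 23→38, due 54, tardiness 0
T4: 38→55, due 38, tardiness 17
Late jobs: 1.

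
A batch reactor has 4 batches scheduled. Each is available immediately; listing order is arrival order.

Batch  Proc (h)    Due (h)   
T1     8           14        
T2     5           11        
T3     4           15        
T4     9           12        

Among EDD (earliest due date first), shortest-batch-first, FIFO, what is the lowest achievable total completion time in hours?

EDD (increasing due date): T2 T4 T1 T3.
T2: 0→5
T4: 5→14
T1: 14→22
T3: 22→26
Sum = 5+14+22+26 = 67.
SPT (increasing processing time): T3 T2 T1 T4.
T3: 0→4
T2: 4→9
T1: 9→17
T4: 17→26
Sum = 4+9+17+26 = 56.
FIFO (arrival order): T1 T2 T3 T4.
T1: 0→8
T2: 8→13
T3: 13→17
T4: 17→26
Sum = 8+13+17+26 = 64.
EDD 67, SPT 56, FIFO 64 → minimum 56.

56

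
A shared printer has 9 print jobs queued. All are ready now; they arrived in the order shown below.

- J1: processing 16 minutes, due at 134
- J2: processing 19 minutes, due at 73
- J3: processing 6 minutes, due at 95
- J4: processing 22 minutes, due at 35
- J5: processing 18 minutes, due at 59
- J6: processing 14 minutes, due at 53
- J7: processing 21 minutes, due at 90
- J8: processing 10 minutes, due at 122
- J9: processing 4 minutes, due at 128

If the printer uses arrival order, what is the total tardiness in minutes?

FIFO (arrival order): J1 J2 J3 J4 J5 J6 J7 J8 J9.
J1: 0→16, due 134, tardiness 0
J2: 16→35, due 73, tardiness 0
J3: 35→41, due 95, tardiness 0
J4: 41→63, due 35, tardiness 28
J5: 63→81, due 59, tardiness 22
J6: 81→95, due 53, tardiness 42
J7: 95→116, due 90, tardiness 26
J8: 116→126, due 122, tardiness 4
J9: 126→130, due 128, tardiness 2
Sum = 0+0+0+28+22+42+26+4+2 = 124.

124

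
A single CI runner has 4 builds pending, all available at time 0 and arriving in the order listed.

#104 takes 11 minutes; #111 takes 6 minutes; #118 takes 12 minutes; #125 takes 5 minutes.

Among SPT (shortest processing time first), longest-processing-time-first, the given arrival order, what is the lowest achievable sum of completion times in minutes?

SPT (increasing processing time): #125 #111 #104 #118.
#125: 0→5
#111: 5→11
#104: 11→22
#118: 22→34
Sum = 5+11+22+34 = 72.
LPT (decreasing processing time): #118 #104 #111 #125.
#118: 0→12
#104: 12→23
#111: 23→29
#125: 29→34
Sum = 12+23+29+34 = 98.
FIFO (arrival order): #104 #111 #118 #125.
#104: 0→11
#111: 11→17
#118: 17→29
#125: 29→34
Sum = 11+17+29+34 = 91.
SPT 72, LPT 98, FIFO 91 → minimum 72.

72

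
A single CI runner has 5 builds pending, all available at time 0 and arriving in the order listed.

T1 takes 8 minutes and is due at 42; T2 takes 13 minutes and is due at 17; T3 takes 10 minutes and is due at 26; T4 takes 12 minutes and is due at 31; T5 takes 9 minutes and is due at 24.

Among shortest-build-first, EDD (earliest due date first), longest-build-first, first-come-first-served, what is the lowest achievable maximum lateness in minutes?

SPT (increasing processing time): T1 T5 T3 T4 T2.
T1: 0→8, due 42, lateness -34
T5: 8→17, due 24, lateness -7
T3: 17→27, due 26, lateness 1
T4: 27→39, due 31, lateness 8
T2: 39→52, due 17, lateness 35
Maximum = 35.
EDD (increasing due date): T2 T5 T3 T4 T1.
T2: 0→13, due 17, lateness -4
T5: 13→22, due 24, lateness -2
T3: 22→32, due 26, lateness 6
T4: 32→44, due 31, lateness 13
T1: 44→52, due 42, lateness 10
Maximum = 13.
LPT (decreasing processing time): T2 T4 T3 T5 T1.
T2: 0→13, due 17, lateness -4
T4: 13→25, due 31, lateness -6
T3: 25→35, due 26, lateness 9
T5: 35→44, due 24, lateness 20
T1: 44→52, due 42, lateness 10
Maximum = 20.
FIFO (arrival order): T1 T2 T3 T4 T5.
T1: 0→8, due 42, lateness -34
T2: 8→21, due 17, lateness 4
T3: 21→31, due 26, lateness 5
T4: 31→43, due 31, lateness 12
T5: 43→52, due 24, lateness 28
Maximum = 28.
SPT 35, EDD 13, LPT 20, FIFO 28 → minimum 13.

13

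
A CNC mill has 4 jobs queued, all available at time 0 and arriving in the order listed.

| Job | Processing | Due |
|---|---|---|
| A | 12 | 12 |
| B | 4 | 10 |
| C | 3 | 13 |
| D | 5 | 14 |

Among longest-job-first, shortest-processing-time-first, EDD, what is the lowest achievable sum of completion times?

LPT (decreasing processing time): A D B C.
A: 0→12
D: 12→17
B: 17→21
C: 21→24
Sum = 12+17+21+24 = 74.
SPT (increasing processing time): C B D A.
C: 0→3
B: 3→7
D: 7→12
A: 12→24
Sum = 3+7+12+24 = 46.
EDD (increasing due date): B A C D.
B: 0→4
A: 4→16
C: 16→19
D: 19→24
Sum = 4+16+19+24 = 63.
LPT 74, SPT 46, EDD 63 → minimum 46.

46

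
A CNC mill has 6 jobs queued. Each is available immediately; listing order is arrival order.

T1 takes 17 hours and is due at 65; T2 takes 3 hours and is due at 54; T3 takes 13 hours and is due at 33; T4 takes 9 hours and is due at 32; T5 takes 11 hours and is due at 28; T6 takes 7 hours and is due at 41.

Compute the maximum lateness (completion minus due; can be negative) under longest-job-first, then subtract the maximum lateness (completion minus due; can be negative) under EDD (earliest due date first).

18

LPT (decreasing processing time): T1 T3 T5 T4 T6 T2.
T1: 0→17, due 65, lateness -48
T3: 17→30, due 33, lateness -3
T5: 30→41, due 28, lateness 13
T4: 41→50, due 32, lateness 18
T6: 50→57, due 41, lateness 16
T2: 57→60, due 54, lateness 6
Maximum = 18.
EDD (increasing due date): T5 T4 T3 T6 T2 T1.
T5: 0→11, due 28, lateness -17
T4: 11→20, due 32, lateness -12
T3: 20→33, due 33, lateness 0
T6: 33→40, due 41, lateness -1
T2: 40→43, due 54, lateness -11
T1: 43→60, due 65, lateness -5
Maximum = 0.
Difference = 18 − 0 = 18.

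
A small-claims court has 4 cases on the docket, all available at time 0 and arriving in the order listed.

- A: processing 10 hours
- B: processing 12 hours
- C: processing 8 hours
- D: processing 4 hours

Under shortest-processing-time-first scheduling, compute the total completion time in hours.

72

SPT (increasing processing time): D C A B.
D: 0→4
C: 4→12
A: 12→22
B: 22→34
Sum = 4+12+22+34 = 72.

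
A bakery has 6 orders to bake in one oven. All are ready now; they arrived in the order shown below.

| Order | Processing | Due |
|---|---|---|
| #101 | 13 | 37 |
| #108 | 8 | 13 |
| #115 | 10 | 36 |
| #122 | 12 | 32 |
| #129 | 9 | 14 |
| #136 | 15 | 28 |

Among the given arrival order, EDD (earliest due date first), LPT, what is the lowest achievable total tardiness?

FIFO (arrival order): #101 #108 #115 #122 #129 #136.
#101: 0→13, due 37, tardiness 0
#108: 13→21, due 13, tardiness 8
#115: 21→31, due 36, tardiness 0
#122: 31→43, due 32, tardiness 11
#129: 43→52, due 14, tardiness 38
#136: 52→67, due 28, tardiness 39
Sum = 0+8+0+11+38+39 = 96.
EDD (increasing due date): #108 #129 #136 #122 #115 #101.
#108: 0→8, due 13, tardiness 0
#129: 8→17, due 14, tardiness 3
#136: 17→32, due 28, tardiness 4
#122: 32→44, due 32, tardiness 12
#115: 44→54, due 36, tardiness 18
#101: 54→67, due 37, tardiness 30
Sum = 0+3+4+12+18+30 = 67.
LPT (decreasing processing time): #136 #101 #122 #115 #129 #108.
#136: 0→15, due 28, tardiness 0
#101: 15→28, due 37, tardiness 0
#122: 28→40, due 32, tardiness 8
#115: 40→50, due 36, tardiness 14
#129: 50→59, due 14, tardiness 45
#108: 59→67, due 13, tardiness 54
Sum = 0+0+8+14+45+54 = 121.
FIFO 96, EDD 67, LPT 121 → minimum 67.

67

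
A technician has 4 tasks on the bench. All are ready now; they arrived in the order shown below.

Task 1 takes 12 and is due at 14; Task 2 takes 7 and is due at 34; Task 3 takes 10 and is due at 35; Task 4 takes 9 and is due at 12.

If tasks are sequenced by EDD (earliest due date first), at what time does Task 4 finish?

EDD (increasing due date): Task 4 Task 1 Task 2 Task 3.
Task 4: 0→9

9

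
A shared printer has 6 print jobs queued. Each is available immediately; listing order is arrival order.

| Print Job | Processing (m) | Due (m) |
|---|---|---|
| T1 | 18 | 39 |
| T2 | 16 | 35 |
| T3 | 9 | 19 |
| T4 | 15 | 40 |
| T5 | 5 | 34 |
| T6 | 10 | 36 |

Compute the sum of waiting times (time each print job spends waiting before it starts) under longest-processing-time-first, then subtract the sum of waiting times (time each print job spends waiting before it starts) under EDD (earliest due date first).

77

LPT (decreasing processing time): T1 T2 T4 T6 T3 T5.
T1: waits 0, runs 0→18
T2: waits 18, runs 18→34
T4: waits 34, runs 34→49
T6: waits 49, runs 49→59
T3: waits 59, runs 59→68
T5: waits 68, runs 68→73
Sum = 0+18+34+49+59+68 = 228.
EDD (increasing due date): T3 T5 T2 T6 T1 T4.
T3: waits 0, runs 0→9
T5: waits 9, runs 9→14
T2: waits 14, runs 14→30
T6: waits 30, runs 30→40
T1: waits 40, runs 40→58
T4: waits 58, runs 58→73
Sum = 0+9+14+30+40+58 = 151.
Difference = 228 − 151 = 77.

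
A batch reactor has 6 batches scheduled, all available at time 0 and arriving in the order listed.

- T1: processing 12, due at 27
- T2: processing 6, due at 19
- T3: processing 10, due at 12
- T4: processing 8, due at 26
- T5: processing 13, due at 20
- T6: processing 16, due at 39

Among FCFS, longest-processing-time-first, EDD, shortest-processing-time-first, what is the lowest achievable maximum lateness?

26

FIFO (arrival order): T1 T2 T3 T4 T5 T6.
T1: 0→12, due 27, lateness -15
T2: 12→18, due 19, lateness -1
T3: 18→28, due 12, lateness 16
T4: 28→36, due 26, lateness 10
T5: 36→49, due 20, lateness 29
T6: 49→65, due 39, lateness 26
Maximum = 29.
LPT (decreasing processing time): T6 T5 T1 T3 T4 T2.
T6: 0→16, due 39, lateness -23
T5: 16→29, due 20, lateness 9
T1: 29→41, due 27, lateness 14
T3: 41→51, due 12, lateness 39
T4: 51→59, due 26, lateness 33
T2: 59→65, due 19, lateness 46
Maximum = 46.
EDD (increasing due date): T3 T2 T5 T4 T1 T6.
T3: 0→10, due 12, lateness -2
T2: 10→16, due 19, lateness -3
T5: 16→29, due 20, lateness 9
T4: 29→37, due 26, lateness 11
T1: 37→49, due 27, lateness 22
T6: 49→65, due 39, lateness 26
Maximum = 26.
SPT (increasing processing time): T2 T4 T3 T1 T5 T6.
T2: 0→6, due 19, lateness -13
T4: 6→14, due 26, lateness -12
T3: 14→24, due 12, lateness 12
T1: 24→36, due 27, lateness 9
T5: 36→49, due 20, lateness 29
T6: 49→65, due 39, lateness 26
Maximum = 29.
FIFO 29, LPT 46, EDD 26, SPT 29 → minimum 26.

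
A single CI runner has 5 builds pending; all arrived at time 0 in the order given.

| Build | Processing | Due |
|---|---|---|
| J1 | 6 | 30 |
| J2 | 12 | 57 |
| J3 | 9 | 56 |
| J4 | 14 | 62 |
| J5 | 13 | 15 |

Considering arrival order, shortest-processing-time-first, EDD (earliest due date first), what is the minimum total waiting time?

FIFO (arrival order): J1 J2 J3 J4 J5.
J1: waits 0, runs 0→6
J2: waits 6, runs 6→18
J3: waits 18, runs 18→27
J4: waits 27, runs 27→41
J5: waits 41, runs 41→54
Sum = 0+6+18+27+41 = 92.
SPT (increasing processing time): J1 J3 J2 J5 J4.
J1: waits 0, runs 0→6
J3: waits 6, runs 6→15
J2: waits 15, runs 15→27
J5: waits 27, runs 27→40
J4: waits 40, runs 40→54
Sum = 0+6+15+27+40 = 88.
EDD (increasing due date): J5 J1 J3 J2 J4.
J5: waits 0, runs 0→13
J1: waits 13, runs 13→19
J3: waits 19, runs 19→28
J2: waits 28, runs 28→40
J4: waits 40, runs 40→54
Sum = 0+13+19+28+40 = 100.
FIFO 92, SPT 88, EDD 100 → minimum 88.

88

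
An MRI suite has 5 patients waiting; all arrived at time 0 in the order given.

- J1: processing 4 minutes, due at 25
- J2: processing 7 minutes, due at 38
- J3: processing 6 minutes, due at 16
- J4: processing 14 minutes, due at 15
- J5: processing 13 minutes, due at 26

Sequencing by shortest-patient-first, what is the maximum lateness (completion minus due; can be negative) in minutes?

SPT (increasing processing time): J1 J3 J2 J5 J4.
J1: 0→4, due 25, lateness -21
J3: 4→10, due 16, lateness -6
J2: 10→17, due 38, lateness -21
J5: 17→30, due 26, lateness 4
J4: 30→44, due 15, lateness 29
Maximum = 29.

29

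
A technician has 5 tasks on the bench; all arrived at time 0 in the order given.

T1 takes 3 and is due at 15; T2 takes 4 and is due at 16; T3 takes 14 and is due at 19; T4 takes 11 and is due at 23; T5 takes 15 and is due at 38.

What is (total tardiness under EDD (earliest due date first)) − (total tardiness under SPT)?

EDD (increasing due date): T1 T2 T3 T4 T5.
T1: 0→3, due 15, tardiness 0
T2: 3→7, due 16, tardiness 0
T3: 7→21, due 19, tardiness 2
T4: 21→32, due 23, tardiness 9
T5: 32→47, due 38, tardiness 9
Sum = 0+0+2+9+9 = 20.
SPT (increasing processing time): T1 T2 T4 T3 T5.
T1: 0→3, due 15, tardiness 0
T2: 3→7, due 16, tardiness 0
T4: 7→18, due 23, tardiness 0
T3: 18→32, due 19, tardiness 13
T5: 32→47, due 38, tardiness 9
Sum = 0+0+0+13+9 = 22.
Difference = 20 − 22 = -2.

-2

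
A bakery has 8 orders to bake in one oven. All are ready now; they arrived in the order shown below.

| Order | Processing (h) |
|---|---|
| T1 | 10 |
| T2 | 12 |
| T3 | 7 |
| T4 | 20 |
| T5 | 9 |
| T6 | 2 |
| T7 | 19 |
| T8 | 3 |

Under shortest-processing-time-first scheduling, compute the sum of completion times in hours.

258

SPT (increasing processing time): T6 T8 T3 T5 T1 T2 T7 T4.
T6: 0→2
T8: 2→5
T3: 5→12
T5: 12→21
T1: 21→31
T2: 31→43
T7: 43→62
T4: 62→82
Sum = 2+5+12+21+31+43+62+82 = 258.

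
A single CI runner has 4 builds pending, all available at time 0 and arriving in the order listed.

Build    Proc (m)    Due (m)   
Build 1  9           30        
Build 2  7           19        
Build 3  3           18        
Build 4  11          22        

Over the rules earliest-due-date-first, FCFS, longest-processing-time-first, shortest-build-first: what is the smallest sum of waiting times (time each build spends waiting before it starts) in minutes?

32

EDD (increasing due date): Build 3 Build 2 Build 4 Build 1.
Build 3: waits 0, runs 0→3
Build 2: waits 3, runs 3→10
Build 4: waits 10, runs 10→21
Build 1: waits 21, runs 21→30
Sum = 0+3+10+21 = 34.
FIFO (arrival order): Build 1 Build 2 Build 3 Build 4.
Build 1: waits 0, runs 0→9
Build 2: waits 9, runs 9→16
Build 3: waits 16, runs 16→19
Build 4: waits 19, runs 19→30
Sum = 0+9+16+19 = 44.
LPT (decreasing processing time): Build 4 Build 1 Build 2 Build 3.
Build 4: waits 0, runs 0→11
Build 1: waits 11, runs 11→20
Build 2: waits 20, runs 20→27
Build 3: waits 27, runs 27→30
Sum = 0+11+20+27 = 58.
SPT (increasing processing time): Build 3 Build 2 Build 1 Build 4.
Build 3: waits 0, runs 0→3
Build 2: waits 3, runs 3→10
Build 1: waits 10, runs 10→19
Build 4: waits 19, runs 19→30
Sum = 0+3+10+19 = 32.
EDD 34, FIFO 44, LPT 58, SPT 32 → minimum 32.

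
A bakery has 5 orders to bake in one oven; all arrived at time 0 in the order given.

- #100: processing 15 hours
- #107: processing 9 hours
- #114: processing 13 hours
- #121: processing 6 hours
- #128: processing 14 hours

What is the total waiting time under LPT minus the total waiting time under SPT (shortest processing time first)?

LPT (decreasing processing time): #100 #128 #114 #107 #121.
#100: waits 0, runs 0→15
#128: waits 15, runs 15→29
#114: waits 29, runs 29→42
#107: waits 42, runs 42→51
#121: waits 51, runs 51→57
Sum = 0+15+29+42+51 = 137.
SPT (increasing processing time): #121 #107 #114 #128 #100.
#121: waits 0, runs 0→6
#107: waits 6, runs 6→15
#114: waits 15, runs 15→28
#128: waits 28, runs 28→42
#100: waits 42, runs 42→57
Sum = 0+6+15+28+42 = 91.
Difference = 137 − 91 = 46.

46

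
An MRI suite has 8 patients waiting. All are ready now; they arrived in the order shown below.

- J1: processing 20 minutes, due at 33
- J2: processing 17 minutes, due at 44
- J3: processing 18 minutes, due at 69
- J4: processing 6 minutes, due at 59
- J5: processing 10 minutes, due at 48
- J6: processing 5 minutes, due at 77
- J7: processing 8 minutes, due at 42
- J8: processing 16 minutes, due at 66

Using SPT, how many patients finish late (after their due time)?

SPT (increasing processing time): J6 J4 J7 J5 J8 J2 J3 J1.
J6: 0→5, due 77, tardiness 0
J4: 5→11, due 59, tardiness 0
J7: 11→19, due 42, tardiness 0
J5: 19→29, due 48, tardiness 0
J8: 29→45, due 66, tardiness 0
J2: 45→62, due 44, tardiness 18
J3: 62→80, due 69, tardiness 11
J1: 80→100, due 33, tardiness 67
Late patients: 3.

3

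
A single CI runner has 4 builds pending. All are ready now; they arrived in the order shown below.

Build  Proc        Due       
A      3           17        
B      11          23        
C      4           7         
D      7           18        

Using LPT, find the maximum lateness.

15

LPT (decreasing processing time): B D C A.
B: 0→11, due 23, lateness -12
D: 11→18, due 18, lateness 0
C: 18→22, due 7, lateness 15
A: 22→25, due 17, lateness 8
Maximum = 15.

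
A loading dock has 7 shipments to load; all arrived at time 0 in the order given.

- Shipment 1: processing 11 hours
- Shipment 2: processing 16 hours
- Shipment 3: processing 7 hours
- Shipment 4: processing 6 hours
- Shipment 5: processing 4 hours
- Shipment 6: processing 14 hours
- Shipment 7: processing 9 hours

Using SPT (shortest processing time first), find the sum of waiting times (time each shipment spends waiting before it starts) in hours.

SPT (increasing processing time): Shipment 5 Shipment 4 Shipment 3 Shipment 7 Shipment 1 Shipment 6 Shipment 2.
Shipment 5: waits 0, runs 0→4
Shipment 4: waits 4, runs 4→10
Shipment 3: waits 10, runs 10→17
Shipment 7: waits 17, runs 17→26
Shipment 1: waits 26, runs 26→37
Shipment 6: waits 37, runs 37→51
Shipment 2: waits 51, runs 51→67
Sum = 0+4+10+17+26+37+51 = 145.

145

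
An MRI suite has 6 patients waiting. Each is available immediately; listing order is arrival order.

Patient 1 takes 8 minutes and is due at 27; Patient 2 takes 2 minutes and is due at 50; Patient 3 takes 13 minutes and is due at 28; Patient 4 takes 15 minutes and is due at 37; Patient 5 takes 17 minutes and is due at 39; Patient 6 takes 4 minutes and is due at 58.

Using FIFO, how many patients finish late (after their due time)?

3

FIFO (arrival order): Patient 1 Patient 2 Patient 3 Patient 4 Patient 5 Patient 6.
Patient 1: 0→8, due 27, tardiness 0
Patient 2: 8→10, due 50, tardiness 0
Patient 3: 10→23, due 28, tardiness 0
Patient 4: 23→38, due 37, tardiness 1
Patient 5: 38→55, due 39, tardiness 16
Patient 6: 55→59, due 58, tardiness 1
Late patients: 3.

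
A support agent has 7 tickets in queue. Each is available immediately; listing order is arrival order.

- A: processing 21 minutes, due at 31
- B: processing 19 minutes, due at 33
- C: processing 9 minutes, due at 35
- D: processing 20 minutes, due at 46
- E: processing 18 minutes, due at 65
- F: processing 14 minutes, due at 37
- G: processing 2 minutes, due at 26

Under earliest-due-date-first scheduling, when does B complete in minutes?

EDD (increasing due date): G A B C F D E.
G: 0→2
A: 2→23
B: 23→42

42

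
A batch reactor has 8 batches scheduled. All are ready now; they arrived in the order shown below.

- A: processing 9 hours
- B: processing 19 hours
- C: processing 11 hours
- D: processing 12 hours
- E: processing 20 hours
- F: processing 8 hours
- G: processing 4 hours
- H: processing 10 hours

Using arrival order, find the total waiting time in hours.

FIFO (arrival order): A B C D E F G H.
A: waits 0, runs 0→9
B: waits 9, runs 9→28
C: waits 28, runs 28→39
D: waits 39, runs 39→51
E: waits 51, runs 51→71
F: waits 71, runs 71→79
G: waits 79, runs 79→83
H: waits 83, runs 83→93
Sum = 0+9+28+39+51+71+79+83 = 360.

360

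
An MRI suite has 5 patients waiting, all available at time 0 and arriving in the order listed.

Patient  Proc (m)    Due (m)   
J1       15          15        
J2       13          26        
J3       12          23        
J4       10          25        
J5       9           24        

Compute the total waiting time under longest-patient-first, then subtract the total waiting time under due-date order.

9

LPT (decreasing processing time): J1 J2 J3 J4 J5.
J1: waits 0, runs 0→15
J2: waits 15, runs 15→28
J3: waits 28, runs 28→40
J4: waits 40, runs 40→50
J5: waits 50, runs 50→59
Sum = 0+15+28+40+50 = 133.
EDD (increasing due date): J1 J3 J5 J4 J2.
J1: waits 0, runs 0→15
J3: waits 15, runs 15→27
J5: waits 27, runs 27→36
J4: waits 36, runs 36→46
J2: waits 46, runs 46→59
Sum = 0+15+27+36+46 = 124.
Difference = 133 − 124 = 9.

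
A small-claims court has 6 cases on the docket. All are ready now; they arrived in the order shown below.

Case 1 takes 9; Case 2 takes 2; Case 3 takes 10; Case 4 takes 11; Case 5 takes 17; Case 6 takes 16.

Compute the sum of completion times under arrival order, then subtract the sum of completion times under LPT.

FIFO (arrival order): Case 1 Case 2 Case 3 Case 4 Case 5 Case 6.
Case 1: 0→9
Case 2: 9→11
Case 3: 11→21
Case 4: 21→32
Case 5: 32→49
Case 6: 49→65
Sum = 9+11+21+32+49+65 = 187.
LPT (decreasing processing time): Case 5 Case 6 Case 4 Case 3 Case 1 Case 2.
Case 5: 0→17
Case 6: 17→33
Case 4: 33→44
Case 3: 44→54
Case 1: 54→63
Case 2: 63→65
Sum = 17+33+44+54+63+65 = 276.
Difference = 187 − 276 = -89.

-89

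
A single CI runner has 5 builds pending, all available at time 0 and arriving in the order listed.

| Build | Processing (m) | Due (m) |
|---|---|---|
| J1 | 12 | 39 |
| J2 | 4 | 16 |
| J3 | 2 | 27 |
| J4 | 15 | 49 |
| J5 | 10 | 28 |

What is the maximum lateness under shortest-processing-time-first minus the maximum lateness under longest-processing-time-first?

SPT (increasing processing time): J3 J2 J5 J1 J4.
J3: 0→2, due 27, lateness -25
J2: 2→6, due 16, lateness -10
J5: 6→16, due 28, lateness -12
J1: 16→28, due 39, lateness -11
J4: 28→43, due 49, lateness -6
Maximum = -6.
LPT (decreasing processing time): J4 J1 J5 J2 J3.
J4: 0→15, due 49, lateness -34
J1: 15→27, due 39, lateness -12
J5: 27→37, due 28, lateness 9
J2: 37→41, due 16, lateness 25
J3: 41→43, due 27, lateness 16
Maximum = 25.
Difference = -6 − 25 = -31.

-31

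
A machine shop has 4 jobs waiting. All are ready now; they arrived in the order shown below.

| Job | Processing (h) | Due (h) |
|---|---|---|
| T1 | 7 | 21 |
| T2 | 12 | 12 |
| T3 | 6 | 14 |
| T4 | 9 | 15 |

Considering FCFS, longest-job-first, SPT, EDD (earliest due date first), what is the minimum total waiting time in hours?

FIFO (arrival order): T1 T2 T3 T4.
T1: waits 0, runs 0→7
T2: waits 7, runs 7→19
T3: waits 19, runs 19→25
T4: waits 25, runs 25→34
Sum = 0+7+19+25 = 51.
LPT (decreasing processing time): T2 T4 T1 T3.
T2: waits 0, runs 0→12
T4: waits 12, runs 12→21
T1: waits 21, runs 21→28
T3: waits 28, runs 28→34
Sum = 0+12+21+28 = 61.
SPT (increasing processing time): T3 T1 T4 T2.
T3: waits 0, runs 0→6
T1: waits 6, runs 6→13
T4: waits 13, runs 13→22
T2: waits 22, runs 22→34
Sum = 0+6+13+22 = 41.
EDD (increasing due date): T2 T3 T4 T1.
T2: waits 0, runs 0→12
T3: waits 12, runs 12→18
T4: waits 18, runs 18→27
T1: waits 27, runs 27→34
Sum = 0+12+18+27 = 57.
FIFO 51, LPT 61, SPT 41, EDD 57 → minimum 41.

41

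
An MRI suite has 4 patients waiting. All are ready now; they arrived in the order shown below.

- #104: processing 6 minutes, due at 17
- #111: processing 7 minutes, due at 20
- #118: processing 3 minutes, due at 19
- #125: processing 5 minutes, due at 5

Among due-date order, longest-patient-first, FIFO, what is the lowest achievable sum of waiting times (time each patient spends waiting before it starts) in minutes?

EDD (increasing due date): #125 #104 #118 #111.
#125: waits 0, runs 0→5
#104: waits 5, runs 5→11
#118: waits 11, runs 11→14
#111: waits 14, runs 14→21
Sum = 0+5+11+14 = 30.
LPT (decreasing processing time): #111 #104 #125 #118.
#111: waits 0, runs 0→7
#104: waits 7, runs 7→13
#125: waits 13, runs 13→18
#118: waits 18, runs 18→21
Sum = 0+7+13+18 = 38.
FIFO (arrival order): #104 #111 #118 #125.
#104: waits 0, runs 0→6
#111: waits 6, runs 6→13
#118: waits 13, runs 13→16
#125: waits 16, runs 16→21
Sum = 0+6+13+16 = 35.
EDD 30, LPT 38, FIFO 35 → minimum 30.

30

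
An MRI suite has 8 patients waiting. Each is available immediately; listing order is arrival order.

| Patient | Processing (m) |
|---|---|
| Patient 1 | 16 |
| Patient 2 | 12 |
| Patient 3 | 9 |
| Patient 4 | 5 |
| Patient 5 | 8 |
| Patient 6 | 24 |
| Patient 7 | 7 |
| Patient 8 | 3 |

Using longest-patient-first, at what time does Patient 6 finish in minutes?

24

LPT (decreasing processing time): Patient 6 Patient 1 Patient 2 Patient 3 Patient 5 Patient 7 Patient 4 Patient 8.
Patient 6: 0→24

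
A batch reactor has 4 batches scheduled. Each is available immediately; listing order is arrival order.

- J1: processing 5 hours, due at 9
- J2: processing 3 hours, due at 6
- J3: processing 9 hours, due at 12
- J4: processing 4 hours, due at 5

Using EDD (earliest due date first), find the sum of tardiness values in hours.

EDD (increasing due date): J4 J2 J1 J3.
J4: 0→4, due 5, tardiness 0
J2: 4→7, due 6, tardiness 1
J1: 7→12, due 9, tardiness 3
J3: 12→21, due 12, tardiness 9
Sum = 0+1+3+9 = 13.

13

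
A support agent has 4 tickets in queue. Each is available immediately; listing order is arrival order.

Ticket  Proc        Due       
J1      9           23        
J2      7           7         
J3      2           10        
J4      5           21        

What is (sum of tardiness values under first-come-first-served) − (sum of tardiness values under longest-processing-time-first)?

FIFO (arrival order): J1 J2 J3 J4.
J1: 0→9, due 23, tardiness 0
J2: 9→16, due 7, tardiness 9
J3: 16→18, due 10, tardiness 8
J4: 18→23, due 21, tardiness 2
Sum = 0+9+8+2 = 19.
LPT (decreasing processing time): J1 J2 J4 J3.
J1: 0→9, due 23, tardiness 0
J2: 9→16, due 7, tardiness 9
J4: 16→21, due 21, tardiness 0
J3: 21→23, due 10, tardiness 13
Sum = 0+9+0+13 = 22.
Difference = 19 − 22 = -3.

-3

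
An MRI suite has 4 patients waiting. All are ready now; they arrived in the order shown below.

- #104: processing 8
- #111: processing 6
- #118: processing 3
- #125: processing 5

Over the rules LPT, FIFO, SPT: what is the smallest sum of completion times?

47

LPT (decreasing processing time): #104 #111 #125 #118.
#104: 0→8
#111: 8→14
#125: 14→19
#118: 19→22
Sum = 8+14+19+22 = 63.
FIFO (arrival order): #104 #111 #118 #125.
#104: 0→8
#111: 8→14
#118: 14→17
#125: 17→22
Sum = 8+14+17+22 = 61.
SPT (increasing processing time): #118 #125 #111 #104.
#118: 0→3
#125: 3→8
#111: 8→14
#104: 14→22
Sum = 3+8+14+22 = 47.
LPT 63, FIFO 61, SPT 47 → minimum 47.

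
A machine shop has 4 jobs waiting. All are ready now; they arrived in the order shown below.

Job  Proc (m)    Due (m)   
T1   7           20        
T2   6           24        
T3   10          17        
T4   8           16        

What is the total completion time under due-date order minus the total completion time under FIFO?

EDD (increasing due date): T4 T3 T1 T2.
T4: 0→8
T3: 8→18
T1: 18→25
T2: 25→31
Sum = 8+18+25+31 = 82.
FIFO (arrival order): T1 T2 T3 T4.
T1: 0→7
T2: 7→13
T3: 13→23
T4: 23→31
Sum = 7+13+23+31 = 74.
Difference = 82 − 74 = 8.

8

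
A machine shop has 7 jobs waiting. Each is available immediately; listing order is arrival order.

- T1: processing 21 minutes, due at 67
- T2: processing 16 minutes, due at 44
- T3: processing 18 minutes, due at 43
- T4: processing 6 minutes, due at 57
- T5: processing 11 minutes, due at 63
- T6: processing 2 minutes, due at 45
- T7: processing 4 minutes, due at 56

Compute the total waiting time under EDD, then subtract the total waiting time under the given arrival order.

-89

EDD (increasing due date): T3 T2 T6 T7 T4 T5 T1.
T3: waits 0, runs 0→18
T2: waits 18, runs 18→34
T6: waits 34, runs 34→36
T7: waits 36, runs 36→40
T4: waits 40, runs 40→46
T5: waits 46, runs 46→57
T1: waits 57, runs 57→78
Sum = 0+18+34+36+40+46+57 = 231.
FIFO (arrival order): T1 T2 T3 T4 T5 T6 T7.
T1: waits 0, runs 0→21
T2: waits 21, runs 21→37
T3: waits 37, runs 37→55
T4: waits 55, runs 55→61
T5: waits 61, runs 61→72
T6: waits 72, runs 72→74
T7: waits 74, runs 74→78
Sum = 0+21+37+55+61+72+74 = 320.
Difference = 231 − 320 = -89.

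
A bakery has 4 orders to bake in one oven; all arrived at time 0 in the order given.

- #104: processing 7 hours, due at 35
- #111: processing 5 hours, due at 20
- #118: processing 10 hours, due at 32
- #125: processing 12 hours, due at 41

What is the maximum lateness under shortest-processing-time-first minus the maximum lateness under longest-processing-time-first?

SPT (increasing processing time): #111 #104 #118 #125.
#111: 0→5, due 20, lateness -15
#104: 5→12, due 35, lateness -23
#118: 12→22, due 32, lateness -10
#125: 22→34, due 41, lateness -7
Maximum = -7.
LPT (decreasing processing time): #125 #118 #104 #111.
#125: 0→12, due 41, lateness -29
#118: 12→22, due 32, lateness -10
#104: 22→29, due 35, lateness -6
#111: 29→34, due 20, lateness 14
Maximum = 14.
Difference = -7 − 14 = -21.

-21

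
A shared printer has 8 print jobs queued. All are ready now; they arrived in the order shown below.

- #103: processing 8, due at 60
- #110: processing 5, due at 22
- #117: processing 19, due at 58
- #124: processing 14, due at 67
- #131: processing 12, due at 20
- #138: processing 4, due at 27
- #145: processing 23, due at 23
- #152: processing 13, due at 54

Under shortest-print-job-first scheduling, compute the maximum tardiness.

75

SPT (increasing processing time): #138 #110 #103 #131 #152 #124 #117 #145.
#138: 0→4, due 27, tardiness 0
#110: 4→9, due 22, tardiness 0
#103: 9→17, due 60, tardiness 0
#131: 17→29, due 20, tardiness 9
#152: 29→42, due 54, tardiness 0
#124: 42→56, due 67, tardiness 0
#117: 56→75, due 58, tardiness 17
#145: 75→98, due 23, tardiness 75
Maximum = 75.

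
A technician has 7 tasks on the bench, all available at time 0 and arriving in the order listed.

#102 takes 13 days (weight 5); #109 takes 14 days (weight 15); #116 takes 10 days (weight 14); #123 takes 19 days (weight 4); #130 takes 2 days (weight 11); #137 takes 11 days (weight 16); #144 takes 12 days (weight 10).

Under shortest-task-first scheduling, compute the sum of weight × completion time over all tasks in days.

2402

SPT (increasing processing time): #130 #116 #137 #144 #102 #109 #123.
#130: finishes 2, weight 11, w·C = 22
#116: finishes 12, weight 14, w·C = 168
#137: finishes 23, weight 16, w·C = 368
#144: finishes 35, weight 10, w·C = 350
#102: finishes 48, weight 5, w·C = 240
#109: finishes 62, weight 15, w·C = 930
#123: finishes 81, weight 4, w·C = 324
Sum = 22+168+368+350+240+930+324 = 2402.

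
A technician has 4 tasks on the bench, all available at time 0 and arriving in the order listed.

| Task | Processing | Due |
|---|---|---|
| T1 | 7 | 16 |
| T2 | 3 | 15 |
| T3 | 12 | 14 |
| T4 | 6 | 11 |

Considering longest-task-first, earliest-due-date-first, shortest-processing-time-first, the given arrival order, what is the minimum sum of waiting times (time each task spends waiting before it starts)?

28

LPT (decreasing processing time): T3 T1 T4 T2.
T3: waits 0, runs 0→12
T1: waits 12, runs 12→19
T4: waits 19, runs 19→25
T2: waits 25, runs 25→28
Sum = 0+12+19+25 = 56.
EDD (increasing due date): T4 T3 T2 T1.
T4: waits 0, runs 0→6
T3: waits 6, runs 6→18
T2: waits 18, runs 18→21
T1: waits 21, runs 21→28
Sum = 0+6+18+21 = 45.
SPT (increasing processing time): T2 T4 T1 T3.
T2: waits 0, runs 0→3
T4: waits 3, runs 3→9
T1: waits 9, runs 9→16
T3: waits 16, runs 16→28
Sum = 0+3+9+16 = 28.
FIFO (arrival order): T1 T2 T3 T4.
T1: waits 0, runs 0→7
T2: waits 7, runs 7→10
T3: waits 10, runs 10→22
T4: waits 22, runs 22→28
Sum = 0+7+10+22 = 39.
LPT 56, EDD 45, SPT 28, FIFO 39 → minimum 28.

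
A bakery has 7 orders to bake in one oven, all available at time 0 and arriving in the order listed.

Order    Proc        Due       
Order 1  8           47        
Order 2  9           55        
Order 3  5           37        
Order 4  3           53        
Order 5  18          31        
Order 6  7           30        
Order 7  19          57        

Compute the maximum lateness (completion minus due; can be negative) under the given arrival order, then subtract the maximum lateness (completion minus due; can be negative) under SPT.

1

FIFO (arrival order): Order 1 Order 2 Order 3 Order 4 Order 5 Order 6 Order 7.
Order 1: 0→8, due 47, lateness -39
Order 2: 8→17, due 55, lateness -38
Order 3: 17→22, due 37, lateness -15
Order 4: 22→25, due 53, lateness -28
Order 5: 25→43, due 31, lateness 12
Order 6: 43→50, due 30, lateness 20
Order 7: 50→69, due 57, lateness 12
Maximum = 20.
SPT (increasing processing time): Order 4 Order 3 Order 6 Order 1 Order 2 Order 5 Order 7.
Order 4: 0→3, due 53, lateness -50
Order 3: 3→8, due 37, lateness -29
Order 6: 8→15, due 30, lateness -15
Order 1: 15→23, due 47, lateness -24
Order 2: 23→32, due 55, lateness -23
Order 5: 32→50, due 31, lateness 19
Order 7: 50→69, due 57, lateness 12
Maximum = 19.
Difference = 20 − 19 = 1.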